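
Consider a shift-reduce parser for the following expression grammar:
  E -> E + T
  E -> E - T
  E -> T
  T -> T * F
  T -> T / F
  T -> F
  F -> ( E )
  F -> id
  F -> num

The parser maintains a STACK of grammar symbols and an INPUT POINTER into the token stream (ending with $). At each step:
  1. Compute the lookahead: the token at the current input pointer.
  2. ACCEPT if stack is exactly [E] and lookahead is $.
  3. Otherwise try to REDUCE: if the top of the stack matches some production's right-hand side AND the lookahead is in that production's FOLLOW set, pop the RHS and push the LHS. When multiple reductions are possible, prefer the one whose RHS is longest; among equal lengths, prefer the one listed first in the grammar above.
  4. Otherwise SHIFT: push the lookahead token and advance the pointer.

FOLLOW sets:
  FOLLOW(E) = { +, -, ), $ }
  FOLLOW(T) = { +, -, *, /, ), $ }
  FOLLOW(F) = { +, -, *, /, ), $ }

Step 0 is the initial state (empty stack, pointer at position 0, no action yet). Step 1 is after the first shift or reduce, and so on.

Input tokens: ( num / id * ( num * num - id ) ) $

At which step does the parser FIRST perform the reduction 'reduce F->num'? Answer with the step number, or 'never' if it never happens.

Answer: 3

Derivation:
Step 1: shift (. Stack=[(] ptr=1 lookahead=num remaining=[num / id * ( num * num - id ) ) $]
Step 2: shift num. Stack=[( num] ptr=2 lookahead=/ remaining=[/ id * ( num * num - id ) ) $]
Step 3: reduce F->num. Stack=[( F] ptr=2 lookahead=/ remaining=[/ id * ( num * num - id ) ) $]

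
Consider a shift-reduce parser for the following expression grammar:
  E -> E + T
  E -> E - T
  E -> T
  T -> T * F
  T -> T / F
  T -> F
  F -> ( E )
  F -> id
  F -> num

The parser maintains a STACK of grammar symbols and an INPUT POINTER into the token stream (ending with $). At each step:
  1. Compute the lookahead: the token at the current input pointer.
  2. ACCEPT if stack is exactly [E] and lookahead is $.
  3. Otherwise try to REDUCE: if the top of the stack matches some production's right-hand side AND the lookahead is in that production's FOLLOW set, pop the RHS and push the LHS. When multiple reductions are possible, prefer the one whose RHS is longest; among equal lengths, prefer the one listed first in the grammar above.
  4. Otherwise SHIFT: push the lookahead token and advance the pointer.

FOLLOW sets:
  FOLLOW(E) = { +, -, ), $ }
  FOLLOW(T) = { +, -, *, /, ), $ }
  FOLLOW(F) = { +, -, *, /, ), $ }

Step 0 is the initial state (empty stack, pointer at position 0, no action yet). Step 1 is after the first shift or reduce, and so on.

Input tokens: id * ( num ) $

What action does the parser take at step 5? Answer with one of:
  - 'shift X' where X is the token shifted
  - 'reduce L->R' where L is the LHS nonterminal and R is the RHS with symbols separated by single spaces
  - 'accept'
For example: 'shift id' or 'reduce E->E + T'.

Answer: shift (

Derivation:
Step 1: shift id. Stack=[id] ptr=1 lookahead=* remaining=[* ( num ) $]
Step 2: reduce F->id. Stack=[F] ptr=1 lookahead=* remaining=[* ( num ) $]
Step 3: reduce T->F. Stack=[T] ptr=1 lookahead=* remaining=[* ( num ) $]
Step 4: shift *. Stack=[T *] ptr=2 lookahead=( remaining=[( num ) $]
Step 5: shift (. Stack=[T * (] ptr=3 lookahead=num remaining=[num ) $]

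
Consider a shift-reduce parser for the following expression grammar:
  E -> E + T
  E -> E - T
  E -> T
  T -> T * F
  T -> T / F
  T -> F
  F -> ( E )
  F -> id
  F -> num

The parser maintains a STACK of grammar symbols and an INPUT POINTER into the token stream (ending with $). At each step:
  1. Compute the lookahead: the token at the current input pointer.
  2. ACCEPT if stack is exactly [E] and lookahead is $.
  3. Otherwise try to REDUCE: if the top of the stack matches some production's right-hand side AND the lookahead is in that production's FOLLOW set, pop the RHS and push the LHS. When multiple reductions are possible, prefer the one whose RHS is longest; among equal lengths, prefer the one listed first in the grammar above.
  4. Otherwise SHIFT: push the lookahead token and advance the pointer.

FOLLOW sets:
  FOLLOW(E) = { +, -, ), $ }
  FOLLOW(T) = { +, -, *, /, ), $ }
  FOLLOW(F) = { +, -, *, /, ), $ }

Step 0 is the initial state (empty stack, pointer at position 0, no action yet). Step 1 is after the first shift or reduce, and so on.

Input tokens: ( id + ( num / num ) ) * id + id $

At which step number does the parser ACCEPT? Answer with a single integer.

Answer: 33

Derivation:
Step 1: shift (. Stack=[(] ptr=1 lookahead=id remaining=[id + ( num / num ) ) * id + id $]
Step 2: shift id. Stack=[( id] ptr=2 lookahead=+ remaining=[+ ( num / num ) ) * id + id $]
Step 3: reduce F->id. Stack=[( F] ptr=2 lookahead=+ remaining=[+ ( num / num ) ) * id + id $]
Step 4: reduce T->F. Stack=[( T] ptr=2 lookahead=+ remaining=[+ ( num / num ) ) * id + id $]
Step 5: reduce E->T. Stack=[( E] ptr=2 lookahead=+ remaining=[+ ( num / num ) ) * id + id $]
Step 6: shift +. Stack=[( E +] ptr=3 lookahead=( remaining=[( num / num ) ) * id + id $]
Step 7: shift (. Stack=[( E + (] ptr=4 lookahead=num remaining=[num / num ) ) * id + id $]
Step 8: shift num. Stack=[( E + ( num] ptr=5 lookahead=/ remaining=[/ num ) ) * id + id $]
Step 9: reduce F->num. Stack=[( E + ( F] ptr=5 lookahead=/ remaining=[/ num ) ) * id + id $]
Step 10: reduce T->F. Stack=[( E + ( T] ptr=5 lookahead=/ remaining=[/ num ) ) * id + id $]
Step 11: shift /. Stack=[( E + ( T /] ptr=6 lookahead=num remaining=[num ) ) * id + id $]
Step 12: shift num. Stack=[( E + ( T / num] ptr=7 lookahead=) remaining=[) ) * id + id $]
Step 13: reduce F->num. Stack=[( E + ( T / F] ptr=7 lookahead=) remaining=[) ) * id + id $]
Step 14: reduce T->T / F. Stack=[( E + ( T] ptr=7 lookahead=) remaining=[) ) * id + id $]
Step 15: reduce E->T. Stack=[( E + ( E] ptr=7 lookahead=) remaining=[) ) * id + id $]
Step 16: shift ). Stack=[( E + ( E )] ptr=8 lookahead=) remaining=[) * id + id $]
Step 17: reduce F->( E ). Stack=[( E + F] ptr=8 lookahead=) remaining=[) * id + id $]
Step 18: reduce T->F. Stack=[( E + T] ptr=8 lookahead=) remaining=[) * id + id $]
Step 19: reduce E->E + T. Stack=[( E] ptr=8 lookahead=) remaining=[) * id + id $]
Step 20: shift ). Stack=[( E )] ptr=9 lookahead=* remaining=[* id + id $]
Step 21: reduce F->( E ). Stack=[F] ptr=9 lookahead=* remaining=[* id + id $]
Step 22: reduce T->F. Stack=[T] ptr=9 lookahead=* remaining=[* id + id $]
Step 23: shift *. Stack=[T *] ptr=10 lookahead=id remaining=[id + id $]
Step 24: shift id. Stack=[T * id] ptr=11 lookahead=+ remaining=[+ id $]
Step 25: reduce F->id. Stack=[T * F] ptr=11 lookahead=+ remaining=[+ id $]
Step 26: reduce T->T * F. Stack=[T] ptr=11 lookahead=+ remaining=[+ id $]
Step 27: reduce E->T. Stack=[E] ptr=11 lookahead=+ remaining=[+ id $]
Step 28: shift +. Stack=[E +] ptr=12 lookahead=id remaining=[id $]
Step 29: shift id. Stack=[E + id] ptr=13 lookahead=$ remaining=[$]
Step 30: reduce F->id. Stack=[E + F] ptr=13 lookahead=$ remaining=[$]
Step 31: reduce T->F. Stack=[E + T] ptr=13 lookahead=$ remaining=[$]
Step 32: reduce E->E + T. Stack=[E] ptr=13 lookahead=$ remaining=[$]
Step 33: accept. Stack=[E] ptr=13 lookahead=$ remaining=[$]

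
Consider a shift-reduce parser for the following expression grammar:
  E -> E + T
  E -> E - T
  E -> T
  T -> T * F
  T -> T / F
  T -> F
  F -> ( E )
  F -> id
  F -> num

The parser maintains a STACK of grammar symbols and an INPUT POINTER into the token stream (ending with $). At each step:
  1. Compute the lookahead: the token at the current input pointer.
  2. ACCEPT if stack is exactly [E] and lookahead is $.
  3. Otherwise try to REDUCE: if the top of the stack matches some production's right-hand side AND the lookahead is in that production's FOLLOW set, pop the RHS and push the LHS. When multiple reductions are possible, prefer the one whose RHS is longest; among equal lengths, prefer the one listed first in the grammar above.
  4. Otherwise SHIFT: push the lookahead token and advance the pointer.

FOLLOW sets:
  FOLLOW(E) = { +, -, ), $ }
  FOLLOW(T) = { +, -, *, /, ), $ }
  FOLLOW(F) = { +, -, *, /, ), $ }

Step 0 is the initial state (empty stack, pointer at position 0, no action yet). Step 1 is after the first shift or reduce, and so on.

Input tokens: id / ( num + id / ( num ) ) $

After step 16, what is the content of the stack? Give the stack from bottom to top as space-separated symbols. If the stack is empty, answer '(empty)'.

Answer: T / ( E + T / ( num

Derivation:
Step 1: shift id. Stack=[id] ptr=1 lookahead=/ remaining=[/ ( num + id / ( num ) ) $]
Step 2: reduce F->id. Stack=[F] ptr=1 lookahead=/ remaining=[/ ( num + id / ( num ) ) $]
Step 3: reduce T->F. Stack=[T] ptr=1 lookahead=/ remaining=[/ ( num + id / ( num ) ) $]
Step 4: shift /. Stack=[T /] ptr=2 lookahead=( remaining=[( num + id / ( num ) ) $]
Step 5: shift (. Stack=[T / (] ptr=3 lookahead=num remaining=[num + id / ( num ) ) $]
Step 6: shift num. Stack=[T / ( num] ptr=4 lookahead=+ remaining=[+ id / ( num ) ) $]
Step 7: reduce F->num. Stack=[T / ( F] ptr=4 lookahead=+ remaining=[+ id / ( num ) ) $]
Step 8: reduce T->F. Stack=[T / ( T] ptr=4 lookahead=+ remaining=[+ id / ( num ) ) $]
Step 9: reduce E->T. Stack=[T / ( E] ptr=4 lookahead=+ remaining=[+ id / ( num ) ) $]
Step 10: shift +. Stack=[T / ( E +] ptr=5 lookahead=id remaining=[id / ( num ) ) $]
Step 11: shift id. Stack=[T / ( E + id] ptr=6 lookahead=/ remaining=[/ ( num ) ) $]
Step 12: reduce F->id. Stack=[T / ( E + F] ptr=6 lookahead=/ remaining=[/ ( num ) ) $]
Step 13: reduce T->F. Stack=[T / ( E + T] ptr=6 lookahead=/ remaining=[/ ( num ) ) $]
Step 14: shift /. Stack=[T / ( E + T /] ptr=7 lookahead=( remaining=[( num ) ) $]
Step 15: shift (. Stack=[T / ( E + T / (] ptr=8 lookahead=num remaining=[num ) ) $]
Step 16: shift num. Stack=[T / ( E + T / ( num] ptr=9 lookahead=) remaining=[) ) $]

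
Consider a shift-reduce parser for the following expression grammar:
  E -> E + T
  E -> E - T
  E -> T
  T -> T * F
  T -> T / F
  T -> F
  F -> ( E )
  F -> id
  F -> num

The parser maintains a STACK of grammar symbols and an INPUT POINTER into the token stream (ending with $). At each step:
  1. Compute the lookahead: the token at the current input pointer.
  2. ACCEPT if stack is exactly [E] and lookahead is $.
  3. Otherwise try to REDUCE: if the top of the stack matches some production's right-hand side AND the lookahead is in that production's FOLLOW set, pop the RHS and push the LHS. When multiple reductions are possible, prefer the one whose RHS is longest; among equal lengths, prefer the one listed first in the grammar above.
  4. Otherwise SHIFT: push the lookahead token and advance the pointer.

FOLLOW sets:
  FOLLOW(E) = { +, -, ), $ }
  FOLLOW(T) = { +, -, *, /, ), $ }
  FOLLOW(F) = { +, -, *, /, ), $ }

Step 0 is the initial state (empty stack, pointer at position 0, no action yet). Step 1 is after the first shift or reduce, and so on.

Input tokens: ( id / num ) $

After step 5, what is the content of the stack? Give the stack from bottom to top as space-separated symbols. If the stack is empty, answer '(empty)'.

Step 1: shift (. Stack=[(] ptr=1 lookahead=id remaining=[id / num ) $]
Step 2: shift id. Stack=[( id] ptr=2 lookahead=/ remaining=[/ num ) $]
Step 3: reduce F->id. Stack=[( F] ptr=2 lookahead=/ remaining=[/ num ) $]
Step 4: reduce T->F. Stack=[( T] ptr=2 lookahead=/ remaining=[/ num ) $]
Step 5: shift /. Stack=[( T /] ptr=3 lookahead=num remaining=[num ) $]

Answer: ( T /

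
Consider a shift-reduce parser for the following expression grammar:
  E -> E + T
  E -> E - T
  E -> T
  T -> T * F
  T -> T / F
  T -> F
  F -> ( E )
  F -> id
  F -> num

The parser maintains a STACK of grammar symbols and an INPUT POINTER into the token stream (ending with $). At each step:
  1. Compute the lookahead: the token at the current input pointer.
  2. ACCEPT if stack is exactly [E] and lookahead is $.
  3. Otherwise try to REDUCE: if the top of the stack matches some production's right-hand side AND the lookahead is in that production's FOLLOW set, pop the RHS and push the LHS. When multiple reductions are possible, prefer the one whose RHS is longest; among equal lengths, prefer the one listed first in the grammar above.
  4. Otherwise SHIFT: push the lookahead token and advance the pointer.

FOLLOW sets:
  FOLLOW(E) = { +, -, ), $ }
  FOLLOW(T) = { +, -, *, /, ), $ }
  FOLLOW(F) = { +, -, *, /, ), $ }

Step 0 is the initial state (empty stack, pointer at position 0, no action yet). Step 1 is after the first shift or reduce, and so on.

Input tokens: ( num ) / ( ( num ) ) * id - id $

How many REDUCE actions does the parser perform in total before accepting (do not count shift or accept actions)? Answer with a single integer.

Step 1: shift (. Stack=[(] ptr=1 lookahead=num remaining=[num ) / ( ( num ) ) * id - id $]
Step 2: shift num. Stack=[( num] ptr=2 lookahead=) remaining=[) / ( ( num ) ) * id - id $]
Step 3: reduce F->num. Stack=[( F] ptr=2 lookahead=) remaining=[) / ( ( num ) ) * id - id $]
Step 4: reduce T->F. Stack=[( T] ptr=2 lookahead=) remaining=[) / ( ( num ) ) * id - id $]
Step 5: reduce E->T. Stack=[( E] ptr=2 lookahead=) remaining=[) / ( ( num ) ) * id - id $]
Step 6: shift ). Stack=[( E )] ptr=3 lookahead=/ remaining=[/ ( ( num ) ) * id - id $]
Step 7: reduce F->( E ). Stack=[F] ptr=3 lookahead=/ remaining=[/ ( ( num ) ) * id - id $]
Step 8: reduce T->F. Stack=[T] ptr=3 lookahead=/ remaining=[/ ( ( num ) ) * id - id $]
Step 9: shift /. Stack=[T /] ptr=4 lookahead=( remaining=[( ( num ) ) * id - id $]
Step 10: shift (. Stack=[T / (] ptr=5 lookahead=( remaining=[( num ) ) * id - id $]
Step 11: shift (. Stack=[T / ( (] ptr=6 lookahead=num remaining=[num ) ) * id - id $]
Step 12: shift num. Stack=[T / ( ( num] ptr=7 lookahead=) remaining=[) ) * id - id $]
Step 13: reduce F->num. Stack=[T / ( ( F] ptr=7 lookahead=) remaining=[) ) * id - id $]
Step 14: reduce T->F. Stack=[T / ( ( T] ptr=7 lookahead=) remaining=[) ) * id - id $]
Step 15: reduce E->T. Stack=[T / ( ( E] ptr=7 lookahead=) remaining=[) ) * id - id $]
Step 16: shift ). Stack=[T / ( ( E )] ptr=8 lookahead=) remaining=[) * id - id $]
Step 17: reduce F->( E ). Stack=[T / ( F] ptr=8 lookahead=) remaining=[) * id - id $]
Step 18: reduce T->F. Stack=[T / ( T] ptr=8 lookahead=) remaining=[) * id - id $]
Step 19: reduce E->T. Stack=[T / ( E] ptr=8 lookahead=) remaining=[) * id - id $]
Step 20: shift ). Stack=[T / ( E )] ptr=9 lookahead=* remaining=[* id - id $]
Step 21: reduce F->( E ). Stack=[T / F] ptr=9 lookahead=* remaining=[* id - id $]
Step 22: reduce T->T / F. Stack=[T] ptr=9 lookahead=* remaining=[* id - id $]
Step 23: shift *. Stack=[T *] ptr=10 lookahead=id remaining=[id - id $]
Step 24: shift id. Stack=[T * id] ptr=11 lookahead=- remaining=[- id $]
Step 25: reduce F->id. Stack=[T * F] ptr=11 lookahead=- remaining=[- id $]
Step 26: reduce T->T * F. Stack=[T] ptr=11 lookahead=- remaining=[- id $]
Step 27: reduce E->T. Stack=[E] ptr=11 lookahead=- remaining=[- id $]
Step 28: shift -. Stack=[E -] ptr=12 lookahead=id remaining=[id $]
Step 29: shift id. Stack=[E - id] ptr=13 lookahead=$ remaining=[$]
Step 30: reduce F->id. Stack=[E - F] ptr=13 lookahead=$ remaining=[$]
Step 31: reduce T->F. Stack=[E - T] ptr=13 lookahead=$ remaining=[$]
Step 32: reduce E->E - T. Stack=[E] ptr=13 lookahead=$ remaining=[$]
Step 33: accept. Stack=[E] ptr=13 lookahead=$ remaining=[$]

Answer: 19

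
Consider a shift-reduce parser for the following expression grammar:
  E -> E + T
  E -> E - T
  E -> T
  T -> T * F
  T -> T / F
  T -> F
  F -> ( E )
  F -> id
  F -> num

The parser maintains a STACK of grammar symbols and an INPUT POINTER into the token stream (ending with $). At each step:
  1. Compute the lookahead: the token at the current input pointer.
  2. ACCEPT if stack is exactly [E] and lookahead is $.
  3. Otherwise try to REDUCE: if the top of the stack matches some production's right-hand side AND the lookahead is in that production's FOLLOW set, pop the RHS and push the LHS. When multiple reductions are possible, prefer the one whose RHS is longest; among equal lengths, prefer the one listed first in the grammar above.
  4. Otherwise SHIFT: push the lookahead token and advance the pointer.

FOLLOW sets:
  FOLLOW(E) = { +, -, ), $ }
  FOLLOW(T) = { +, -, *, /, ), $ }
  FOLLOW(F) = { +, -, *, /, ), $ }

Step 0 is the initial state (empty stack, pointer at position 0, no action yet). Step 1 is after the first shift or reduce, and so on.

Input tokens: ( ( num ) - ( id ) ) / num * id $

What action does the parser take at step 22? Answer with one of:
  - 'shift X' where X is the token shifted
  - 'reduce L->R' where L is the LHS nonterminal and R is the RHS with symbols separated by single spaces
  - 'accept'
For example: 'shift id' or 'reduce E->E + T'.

Step 1: shift (. Stack=[(] ptr=1 lookahead=( remaining=[( num ) - ( id ) ) / num * id $]
Step 2: shift (. Stack=[( (] ptr=2 lookahead=num remaining=[num ) - ( id ) ) / num * id $]
Step 3: shift num. Stack=[( ( num] ptr=3 lookahead=) remaining=[) - ( id ) ) / num * id $]
Step 4: reduce F->num. Stack=[( ( F] ptr=3 lookahead=) remaining=[) - ( id ) ) / num * id $]
Step 5: reduce T->F. Stack=[( ( T] ptr=3 lookahead=) remaining=[) - ( id ) ) / num * id $]
Step 6: reduce E->T. Stack=[( ( E] ptr=3 lookahead=) remaining=[) - ( id ) ) / num * id $]
Step 7: shift ). Stack=[( ( E )] ptr=4 lookahead=- remaining=[- ( id ) ) / num * id $]
Step 8: reduce F->( E ). Stack=[( F] ptr=4 lookahead=- remaining=[- ( id ) ) / num * id $]
Step 9: reduce T->F. Stack=[( T] ptr=4 lookahead=- remaining=[- ( id ) ) / num * id $]
Step 10: reduce E->T. Stack=[( E] ptr=4 lookahead=- remaining=[- ( id ) ) / num * id $]
Step 11: shift -. Stack=[( E -] ptr=5 lookahead=( remaining=[( id ) ) / num * id $]
Step 12: shift (. Stack=[( E - (] ptr=6 lookahead=id remaining=[id ) ) / num * id $]
Step 13: shift id. Stack=[( E - ( id] ptr=7 lookahead=) remaining=[) ) / num * id $]
Step 14: reduce F->id. Stack=[( E - ( F] ptr=7 lookahead=) remaining=[) ) / num * id $]
Step 15: reduce T->F. Stack=[( E - ( T] ptr=7 lookahead=) remaining=[) ) / num * id $]
Step 16: reduce E->T. Stack=[( E - ( E] ptr=7 lookahead=) remaining=[) ) / num * id $]
Step 17: shift ). Stack=[( E - ( E )] ptr=8 lookahead=) remaining=[) / num * id $]
Step 18: reduce F->( E ). Stack=[( E - F] ptr=8 lookahead=) remaining=[) / num * id $]
Step 19: reduce T->F. Stack=[( E - T] ptr=8 lookahead=) remaining=[) / num * id $]
Step 20: reduce E->E - T. Stack=[( E] ptr=8 lookahead=) remaining=[) / num * id $]
Step 21: shift ). Stack=[( E )] ptr=9 lookahead=/ remaining=[/ num * id $]
Step 22: reduce F->( E ). Stack=[F] ptr=9 lookahead=/ remaining=[/ num * id $]

Answer: reduce F->( E )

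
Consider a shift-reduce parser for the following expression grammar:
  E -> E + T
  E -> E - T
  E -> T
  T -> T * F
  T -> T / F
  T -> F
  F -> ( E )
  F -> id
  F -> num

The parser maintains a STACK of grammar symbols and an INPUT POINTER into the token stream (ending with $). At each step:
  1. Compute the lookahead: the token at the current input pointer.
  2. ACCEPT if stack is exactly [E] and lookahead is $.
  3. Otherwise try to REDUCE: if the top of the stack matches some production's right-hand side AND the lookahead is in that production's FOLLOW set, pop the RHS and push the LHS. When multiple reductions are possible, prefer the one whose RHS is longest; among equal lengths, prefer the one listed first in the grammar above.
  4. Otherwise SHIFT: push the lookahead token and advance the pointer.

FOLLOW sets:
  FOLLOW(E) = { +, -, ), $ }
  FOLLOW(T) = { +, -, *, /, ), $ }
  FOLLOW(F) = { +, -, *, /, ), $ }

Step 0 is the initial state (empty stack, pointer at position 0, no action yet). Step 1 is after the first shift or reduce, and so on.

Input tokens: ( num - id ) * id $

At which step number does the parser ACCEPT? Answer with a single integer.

Answer: 19

Derivation:
Step 1: shift (. Stack=[(] ptr=1 lookahead=num remaining=[num - id ) * id $]
Step 2: shift num. Stack=[( num] ptr=2 lookahead=- remaining=[- id ) * id $]
Step 3: reduce F->num. Stack=[( F] ptr=2 lookahead=- remaining=[- id ) * id $]
Step 4: reduce T->F. Stack=[( T] ptr=2 lookahead=- remaining=[- id ) * id $]
Step 5: reduce E->T. Stack=[( E] ptr=2 lookahead=- remaining=[- id ) * id $]
Step 6: shift -. Stack=[( E -] ptr=3 lookahead=id remaining=[id ) * id $]
Step 7: shift id. Stack=[( E - id] ptr=4 lookahead=) remaining=[) * id $]
Step 8: reduce F->id. Stack=[( E - F] ptr=4 lookahead=) remaining=[) * id $]
Step 9: reduce T->F. Stack=[( E - T] ptr=4 lookahead=) remaining=[) * id $]
Step 10: reduce E->E - T. Stack=[( E] ptr=4 lookahead=) remaining=[) * id $]
Step 11: shift ). Stack=[( E )] ptr=5 lookahead=* remaining=[* id $]
Step 12: reduce F->( E ). Stack=[F] ptr=5 lookahead=* remaining=[* id $]
Step 13: reduce T->F. Stack=[T] ptr=5 lookahead=* remaining=[* id $]
Step 14: shift *. Stack=[T *] ptr=6 lookahead=id remaining=[id $]
Step 15: shift id. Stack=[T * id] ptr=7 lookahead=$ remaining=[$]
Step 16: reduce F->id. Stack=[T * F] ptr=7 lookahead=$ remaining=[$]
Step 17: reduce T->T * F. Stack=[T] ptr=7 lookahead=$ remaining=[$]
Step 18: reduce E->T. Stack=[E] ptr=7 lookahead=$ remaining=[$]
Step 19: accept. Stack=[E] ptr=7 lookahead=$ remaining=[$]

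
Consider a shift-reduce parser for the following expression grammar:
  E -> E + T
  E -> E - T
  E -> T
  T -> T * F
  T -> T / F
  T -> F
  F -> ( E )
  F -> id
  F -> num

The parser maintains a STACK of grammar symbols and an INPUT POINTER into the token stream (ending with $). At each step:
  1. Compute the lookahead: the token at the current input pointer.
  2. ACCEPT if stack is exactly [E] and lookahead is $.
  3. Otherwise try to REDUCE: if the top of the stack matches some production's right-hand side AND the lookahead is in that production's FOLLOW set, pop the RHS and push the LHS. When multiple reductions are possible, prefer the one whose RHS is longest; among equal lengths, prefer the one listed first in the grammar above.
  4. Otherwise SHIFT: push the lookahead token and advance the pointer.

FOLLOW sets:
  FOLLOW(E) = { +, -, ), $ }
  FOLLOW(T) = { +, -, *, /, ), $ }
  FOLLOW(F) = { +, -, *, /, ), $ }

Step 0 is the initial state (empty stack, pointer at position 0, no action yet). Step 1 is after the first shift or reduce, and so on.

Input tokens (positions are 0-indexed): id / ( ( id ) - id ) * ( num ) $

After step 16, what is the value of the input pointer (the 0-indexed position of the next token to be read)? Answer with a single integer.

Answer: 8

Derivation:
Step 1: shift id. Stack=[id] ptr=1 lookahead=/ remaining=[/ ( ( id ) - id ) * ( num ) $]
Step 2: reduce F->id. Stack=[F] ptr=1 lookahead=/ remaining=[/ ( ( id ) - id ) * ( num ) $]
Step 3: reduce T->F. Stack=[T] ptr=1 lookahead=/ remaining=[/ ( ( id ) - id ) * ( num ) $]
Step 4: shift /. Stack=[T /] ptr=2 lookahead=( remaining=[( ( id ) - id ) * ( num ) $]
Step 5: shift (. Stack=[T / (] ptr=3 lookahead=( remaining=[( id ) - id ) * ( num ) $]
Step 6: shift (. Stack=[T / ( (] ptr=4 lookahead=id remaining=[id ) - id ) * ( num ) $]
Step 7: shift id. Stack=[T / ( ( id] ptr=5 lookahead=) remaining=[) - id ) * ( num ) $]
Step 8: reduce F->id. Stack=[T / ( ( F] ptr=5 lookahead=) remaining=[) - id ) * ( num ) $]
Step 9: reduce T->F. Stack=[T / ( ( T] ptr=5 lookahead=) remaining=[) - id ) * ( num ) $]
Step 10: reduce E->T. Stack=[T / ( ( E] ptr=5 lookahead=) remaining=[) - id ) * ( num ) $]
Step 11: shift ). Stack=[T / ( ( E )] ptr=6 lookahead=- remaining=[- id ) * ( num ) $]
Step 12: reduce F->( E ). Stack=[T / ( F] ptr=6 lookahead=- remaining=[- id ) * ( num ) $]
Step 13: reduce T->F. Stack=[T / ( T] ptr=6 lookahead=- remaining=[- id ) * ( num ) $]
Step 14: reduce E->T. Stack=[T / ( E] ptr=6 lookahead=- remaining=[- id ) * ( num ) $]
Step 15: shift -. Stack=[T / ( E -] ptr=7 lookahead=id remaining=[id ) * ( num ) $]
Step 16: shift id. Stack=[T / ( E - id] ptr=8 lookahead=) remaining=[) * ( num ) $]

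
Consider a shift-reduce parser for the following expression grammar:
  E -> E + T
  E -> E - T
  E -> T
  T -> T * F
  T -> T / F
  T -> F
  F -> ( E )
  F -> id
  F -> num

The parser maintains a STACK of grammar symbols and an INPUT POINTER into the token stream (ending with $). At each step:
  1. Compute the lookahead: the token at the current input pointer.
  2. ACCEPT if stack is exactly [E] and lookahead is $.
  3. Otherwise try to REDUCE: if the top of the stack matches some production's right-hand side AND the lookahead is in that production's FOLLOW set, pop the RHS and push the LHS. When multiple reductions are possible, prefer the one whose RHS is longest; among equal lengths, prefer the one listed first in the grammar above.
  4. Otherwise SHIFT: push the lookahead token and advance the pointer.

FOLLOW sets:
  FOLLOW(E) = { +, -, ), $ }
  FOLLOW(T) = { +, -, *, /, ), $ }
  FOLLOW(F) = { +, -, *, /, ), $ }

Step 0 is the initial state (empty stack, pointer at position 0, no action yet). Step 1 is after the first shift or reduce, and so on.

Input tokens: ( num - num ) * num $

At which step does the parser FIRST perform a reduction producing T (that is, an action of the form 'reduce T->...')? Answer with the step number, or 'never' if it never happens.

Answer: 4

Derivation:
Step 1: shift (. Stack=[(] ptr=1 lookahead=num remaining=[num - num ) * num $]
Step 2: shift num. Stack=[( num] ptr=2 lookahead=- remaining=[- num ) * num $]
Step 3: reduce F->num. Stack=[( F] ptr=2 lookahead=- remaining=[- num ) * num $]
Step 4: reduce T->F. Stack=[( T] ptr=2 lookahead=- remaining=[- num ) * num $]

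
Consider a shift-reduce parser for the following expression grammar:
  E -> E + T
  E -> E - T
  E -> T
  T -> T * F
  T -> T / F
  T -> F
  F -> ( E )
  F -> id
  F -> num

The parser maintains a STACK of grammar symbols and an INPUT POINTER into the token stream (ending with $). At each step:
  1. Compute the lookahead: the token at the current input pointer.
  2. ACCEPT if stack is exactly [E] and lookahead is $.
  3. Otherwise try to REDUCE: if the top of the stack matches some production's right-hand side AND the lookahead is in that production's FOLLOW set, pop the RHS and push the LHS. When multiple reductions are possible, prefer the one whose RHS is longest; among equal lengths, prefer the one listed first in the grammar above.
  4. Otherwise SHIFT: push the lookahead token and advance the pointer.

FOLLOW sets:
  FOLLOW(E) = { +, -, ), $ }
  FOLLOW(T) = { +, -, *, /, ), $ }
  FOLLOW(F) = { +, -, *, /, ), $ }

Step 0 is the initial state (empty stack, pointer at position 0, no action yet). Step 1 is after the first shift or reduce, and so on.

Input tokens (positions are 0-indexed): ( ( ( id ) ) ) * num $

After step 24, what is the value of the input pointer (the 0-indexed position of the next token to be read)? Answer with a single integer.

Step 1: shift (. Stack=[(] ptr=1 lookahead=( remaining=[( ( id ) ) ) * num $]
Step 2: shift (. Stack=[( (] ptr=2 lookahead=( remaining=[( id ) ) ) * num $]
Step 3: shift (. Stack=[( ( (] ptr=3 lookahead=id remaining=[id ) ) ) * num $]
Step 4: shift id. Stack=[( ( ( id] ptr=4 lookahead=) remaining=[) ) ) * num $]
Step 5: reduce F->id. Stack=[( ( ( F] ptr=4 lookahead=) remaining=[) ) ) * num $]
Step 6: reduce T->F. Stack=[( ( ( T] ptr=4 lookahead=) remaining=[) ) ) * num $]
Step 7: reduce E->T. Stack=[( ( ( E] ptr=4 lookahead=) remaining=[) ) ) * num $]
Step 8: shift ). Stack=[( ( ( E )] ptr=5 lookahead=) remaining=[) ) * num $]
Step 9: reduce F->( E ). Stack=[( ( F] ptr=5 lookahead=) remaining=[) ) * num $]
Step 10: reduce T->F. Stack=[( ( T] ptr=5 lookahead=) remaining=[) ) * num $]
Step 11: reduce E->T. Stack=[( ( E] ptr=5 lookahead=) remaining=[) ) * num $]
Step 12: shift ). Stack=[( ( E )] ptr=6 lookahead=) remaining=[) * num $]
Step 13: reduce F->( E ). Stack=[( F] ptr=6 lookahead=) remaining=[) * num $]
Step 14: reduce T->F. Stack=[( T] ptr=6 lookahead=) remaining=[) * num $]
Step 15: reduce E->T. Stack=[( E] ptr=6 lookahead=) remaining=[) * num $]
Step 16: shift ). Stack=[( E )] ptr=7 lookahead=* remaining=[* num $]
Step 17: reduce F->( E ). Stack=[F] ptr=7 lookahead=* remaining=[* num $]
Step 18: reduce T->F. Stack=[T] ptr=7 lookahead=* remaining=[* num $]
Step 19: shift *. Stack=[T *] ptr=8 lookahead=num remaining=[num $]
Step 20: shift num. Stack=[T * num] ptr=9 lookahead=$ remaining=[$]
Step 21: reduce F->num. Stack=[T * F] ptr=9 lookahead=$ remaining=[$]
Step 22: reduce T->T * F. Stack=[T] ptr=9 lookahead=$ remaining=[$]
Step 23: reduce E->T. Stack=[E] ptr=9 lookahead=$ remaining=[$]
Step 24: accept. Stack=[E] ptr=9 lookahead=$ remaining=[$]

Answer: 9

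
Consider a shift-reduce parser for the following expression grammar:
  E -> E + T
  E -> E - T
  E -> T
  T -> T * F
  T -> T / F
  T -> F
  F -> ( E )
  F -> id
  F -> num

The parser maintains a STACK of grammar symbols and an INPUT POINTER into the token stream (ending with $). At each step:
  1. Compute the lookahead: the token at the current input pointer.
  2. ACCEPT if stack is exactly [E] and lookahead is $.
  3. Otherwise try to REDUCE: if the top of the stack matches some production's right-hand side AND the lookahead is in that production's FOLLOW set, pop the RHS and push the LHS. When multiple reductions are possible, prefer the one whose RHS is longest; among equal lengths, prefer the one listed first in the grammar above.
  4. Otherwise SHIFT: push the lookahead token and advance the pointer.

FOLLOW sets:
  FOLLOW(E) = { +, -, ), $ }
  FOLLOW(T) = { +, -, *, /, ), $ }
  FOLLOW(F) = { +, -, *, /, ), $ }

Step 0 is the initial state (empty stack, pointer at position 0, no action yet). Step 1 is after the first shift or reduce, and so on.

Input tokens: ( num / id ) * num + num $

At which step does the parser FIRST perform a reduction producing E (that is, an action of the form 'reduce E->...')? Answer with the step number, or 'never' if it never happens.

Answer: 9

Derivation:
Step 1: shift (. Stack=[(] ptr=1 lookahead=num remaining=[num / id ) * num + num $]
Step 2: shift num. Stack=[( num] ptr=2 lookahead=/ remaining=[/ id ) * num + num $]
Step 3: reduce F->num. Stack=[( F] ptr=2 lookahead=/ remaining=[/ id ) * num + num $]
Step 4: reduce T->F. Stack=[( T] ptr=2 lookahead=/ remaining=[/ id ) * num + num $]
Step 5: shift /. Stack=[( T /] ptr=3 lookahead=id remaining=[id ) * num + num $]
Step 6: shift id. Stack=[( T / id] ptr=4 lookahead=) remaining=[) * num + num $]
Step 7: reduce F->id. Stack=[( T / F] ptr=4 lookahead=) remaining=[) * num + num $]
Step 8: reduce T->T / F. Stack=[( T] ptr=4 lookahead=) remaining=[) * num + num $]
Step 9: reduce E->T. Stack=[( E] ptr=4 lookahead=) remaining=[) * num + num $]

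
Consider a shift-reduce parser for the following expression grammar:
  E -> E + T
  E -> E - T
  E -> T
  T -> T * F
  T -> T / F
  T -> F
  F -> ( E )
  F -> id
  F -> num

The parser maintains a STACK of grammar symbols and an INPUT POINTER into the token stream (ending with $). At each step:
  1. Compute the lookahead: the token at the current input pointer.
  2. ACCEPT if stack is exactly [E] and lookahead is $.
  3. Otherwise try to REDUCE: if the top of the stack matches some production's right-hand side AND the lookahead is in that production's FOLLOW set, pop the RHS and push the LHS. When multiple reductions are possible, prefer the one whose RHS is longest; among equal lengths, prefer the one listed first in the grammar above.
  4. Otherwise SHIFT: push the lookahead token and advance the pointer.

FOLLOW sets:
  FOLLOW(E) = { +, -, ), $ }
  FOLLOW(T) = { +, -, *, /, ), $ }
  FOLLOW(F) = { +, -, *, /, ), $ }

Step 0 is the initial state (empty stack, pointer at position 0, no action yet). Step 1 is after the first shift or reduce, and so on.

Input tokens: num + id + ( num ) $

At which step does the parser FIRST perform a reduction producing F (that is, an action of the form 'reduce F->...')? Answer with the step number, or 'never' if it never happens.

Answer: 2

Derivation:
Step 1: shift num. Stack=[num] ptr=1 lookahead=+ remaining=[+ id + ( num ) $]
Step 2: reduce F->num. Stack=[F] ptr=1 lookahead=+ remaining=[+ id + ( num ) $]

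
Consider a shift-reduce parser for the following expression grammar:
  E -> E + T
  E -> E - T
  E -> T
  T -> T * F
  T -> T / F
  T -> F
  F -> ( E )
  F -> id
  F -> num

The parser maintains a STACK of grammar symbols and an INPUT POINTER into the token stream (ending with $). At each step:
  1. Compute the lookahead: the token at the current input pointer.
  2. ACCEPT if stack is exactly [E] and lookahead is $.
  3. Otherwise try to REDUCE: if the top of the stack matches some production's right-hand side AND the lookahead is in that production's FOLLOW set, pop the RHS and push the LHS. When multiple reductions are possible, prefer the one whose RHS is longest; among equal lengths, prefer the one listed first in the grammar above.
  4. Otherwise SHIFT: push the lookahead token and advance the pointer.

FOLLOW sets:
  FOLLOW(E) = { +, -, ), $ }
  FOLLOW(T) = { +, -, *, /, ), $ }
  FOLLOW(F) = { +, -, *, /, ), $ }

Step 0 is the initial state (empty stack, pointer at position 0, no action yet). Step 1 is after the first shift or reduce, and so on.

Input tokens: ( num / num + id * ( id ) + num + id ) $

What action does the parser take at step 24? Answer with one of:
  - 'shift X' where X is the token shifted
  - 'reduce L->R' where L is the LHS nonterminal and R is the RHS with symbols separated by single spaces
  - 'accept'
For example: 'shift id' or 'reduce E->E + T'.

Answer: shift +

Derivation:
Step 1: shift (. Stack=[(] ptr=1 lookahead=num remaining=[num / num + id * ( id ) + num + id ) $]
Step 2: shift num. Stack=[( num] ptr=2 lookahead=/ remaining=[/ num + id * ( id ) + num + id ) $]
Step 3: reduce F->num. Stack=[( F] ptr=2 lookahead=/ remaining=[/ num + id * ( id ) + num + id ) $]
Step 4: reduce T->F. Stack=[( T] ptr=2 lookahead=/ remaining=[/ num + id * ( id ) + num + id ) $]
Step 5: shift /. Stack=[( T /] ptr=3 lookahead=num remaining=[num + id * ( id ) + num + id ) $]
Step 6: shift num. Stack=[( T / num] ptr=4 lookahead=+ remaining=[+ id * ( id ) + num + id ) $]
Step 7: reduce F->num. Stack=[( T / F] ptr=4 lookahead=+ remaining=[+ id * ( id ) + num + id ) $]
Step 8: reduce T->T / F. Stack=[( T] ptr=4 lookahead=+ remaining=[+ id * ( id ) + num + id ) $]
Step 9: reduce E->T. Stack=[( E] ptr=4 lookahead=+ remaining=[+ id * ( id ) + num + id ) $]
Step 10: shift +. Stack=[( E +] ptr=5 lookahead=id remaining=[id * ( id ) + num + id ) $]
Step 11: shift id. Stack=[( E + id] ptr=6 lookahead=* remaining=[* ( id ) + num + id ) $]
Step 12: reduce F->id. Stack=[( E + F] ptr=6 lookahead=* remaining=[* ( id ) + num + id ) $]
Step 13: reduce T->F. Stack=[( E + T] ptr=6 lookahead=* remaining=[* ( id ) + num + id ) $]
Step 14: shift *. Stack=[( E + T *] ptr=7 lookahead=( remaining=[( id ) + num + id ) $]
Step 15: shift (. Stack=[( E + T * (] ptr=8 lookahead=id remaining=[id ) + num + id ) $]
Step 16: shift id. Stack=[( E + T * ( id] ptr=9 lookahead=) remaining=[) + num + id ) $]
Step 17: reduce F->id. Stack=[( E + T * ( F] ptr=9 lookahead=) remaining=[) + num + id ) $]
Step 18: reduce T->F. Stack=[( E + T * ( T] ptr=9 lookahead=) remaining=[) + num + id ) $]
Step 19: reduce E->T. Stack=[( E + T * ( E] ptr=9 lookahead=) remaining=[) + num + id ) $]
Step 20: shift ). Stack=[( E + T * ( E )] ptr=10 lookahead=+ remaining=[+ num + id ) $]
Step 21: reduce F->( E ). Stack=[( E + T * F] ptr=10 lookahead=+ remaining=[+ num + id ) $]
Step 22: reduce T->T * F. Stack=[( E + T] ptr=10 lookahead=+ remaining=[+ num + id ) $]
Step 23: reduce E->E + T. Stack=[( E] ptr=10 lookahead=+ remaining=[+ num + id ) $]
Step 24: shift +. Stack=[( E +] ptr=11 lookahead=num remaining=[num + id ) $]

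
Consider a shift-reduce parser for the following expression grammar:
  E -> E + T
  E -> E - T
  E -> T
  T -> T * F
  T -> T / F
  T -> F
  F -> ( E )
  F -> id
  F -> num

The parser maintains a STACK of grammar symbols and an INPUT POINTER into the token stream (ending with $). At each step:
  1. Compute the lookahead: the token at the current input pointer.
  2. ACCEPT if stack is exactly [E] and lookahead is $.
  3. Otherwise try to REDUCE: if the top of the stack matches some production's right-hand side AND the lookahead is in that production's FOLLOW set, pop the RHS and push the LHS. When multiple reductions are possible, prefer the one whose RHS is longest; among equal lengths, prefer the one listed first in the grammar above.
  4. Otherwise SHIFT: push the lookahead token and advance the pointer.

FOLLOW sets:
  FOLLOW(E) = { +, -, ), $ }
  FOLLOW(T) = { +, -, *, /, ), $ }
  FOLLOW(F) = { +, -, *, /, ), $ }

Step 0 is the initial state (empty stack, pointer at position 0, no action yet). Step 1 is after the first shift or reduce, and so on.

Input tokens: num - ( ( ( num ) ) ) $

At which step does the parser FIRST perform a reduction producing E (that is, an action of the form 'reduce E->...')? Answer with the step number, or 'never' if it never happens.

Answer: 4

Derivation:
Step 1: shift num. Stack=[num] ptr=1 lookahead=- remaining=[- ( ( ( num ) ) ) $]
Step 2: reduce F->num. Stack=[F] ptr=1 lookahead=- remaining=[- ( ( ( num ) ) ) $]
Step 3: reduce T->F. Stack=[T] ptr=1 lookahead=- remaining=[- ( ( ( num ) ) ) $]
Step 4: reduce E->T. Stack=[E] ptr=1 lookahead=- remaining=[- ( ( ( num ) ) ) $]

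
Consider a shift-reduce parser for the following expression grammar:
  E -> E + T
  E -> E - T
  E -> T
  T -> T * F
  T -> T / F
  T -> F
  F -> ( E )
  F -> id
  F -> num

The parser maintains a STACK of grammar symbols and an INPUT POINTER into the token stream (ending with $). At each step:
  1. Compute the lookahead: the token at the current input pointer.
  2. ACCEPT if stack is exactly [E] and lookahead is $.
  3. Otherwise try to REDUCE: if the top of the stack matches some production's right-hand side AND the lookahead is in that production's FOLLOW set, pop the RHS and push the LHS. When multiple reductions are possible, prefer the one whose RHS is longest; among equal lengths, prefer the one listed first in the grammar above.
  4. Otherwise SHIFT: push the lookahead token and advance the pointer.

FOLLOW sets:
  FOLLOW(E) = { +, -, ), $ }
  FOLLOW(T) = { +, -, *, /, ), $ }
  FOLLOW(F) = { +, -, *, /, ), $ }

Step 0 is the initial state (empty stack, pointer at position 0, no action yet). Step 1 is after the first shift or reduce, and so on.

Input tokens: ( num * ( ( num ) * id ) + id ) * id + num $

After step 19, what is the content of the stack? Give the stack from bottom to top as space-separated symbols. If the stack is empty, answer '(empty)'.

Answer: ( T * ( E

Derivation:
Step 1: shift (. Stack=[(] ptr=1 lookahead=num remaining=[num * ( ( num ) * id ) + id ) * id + num $]
Step 2: shift num. Stack=[( num] ptr=2 lookahead=* remaining=[* ( ( num ) * id ) + id ) * id + num $]
Step 3: reduce F->num. Stack=[( F] ptr=2 lookahead=* remaining=[* ( ( num ) * id ) + id ) * id + num $]
Step 4: reduce T->F. Stack=[( T] ptr=2 lookahead=* remaining=[* ( ( num ) * id ) + id ) * id + num $]
Step 5: shift *. Stack=[( T *] ptr=3 lookahead=( remaining=[( ( num ) * id ) + id ) * id + num $]
Step 6: shift (. Stack=[( T * (] ptr=4 lookahead=( remaining=[( num ) * id ) + id ) * id + num $]
Step 7: shift (. Stack=[( T * ( (] ptr=5 lookahead=num remaining=[num ) * id ) + id ) * id + num $]
Step 8: shift num. Stack=[( T * ( ( num] ptr=6 lookahead=) remaining=[) * id ) + id ) * id + num $]
Step 9: reduce F->num. Stack=[( T * ( ( F] ptr=6 lookahead=) remaining=[) * id ) + id ) * id + num $]
Step 10: reduce T->F. Stack=[( T * ( ( T] ptr=6 lookahead=) remaining=[) * id ) + id ) * id + num $]
Step 11: reduce E->T. Stack=[( T * ( ( E] ptr=6 lookahead=) remaining=[) * id ) + id ) * id + num $]
Step 12: shift ). Stack=[( T * ( ( E )] ptr=7 lookahead=* remaining=[* id ) + id ) * id + num $]
Step 13: reduce F->( E ). Stack=[( T * ( F] ptr=7 lookahead=* remaining=[* id ) + id ) * id + num $]
Step 14: reduce T->F. Stack=[( T * ( T] ptr=7 lookahead=* remaining=[* id ) + id ) * id + num $]
Step 15: shift *. Stack=[( T * ( T *] ptr=8 lookahead=id remaining=[id ) + id ) * id + num $]
Step 16: shift id. Stack=[( T * ( T * id] ptr=9 lookahead=) remaining=[) + id ) * id + num $]
Step 17: reduce F->id. Stack=[( T * ( T * F] ptr=9 lookahead=) remaining=[) + id ) * id + num $]
Step 18: reduce T->T * F. Stack=[( T * ( T] ptr=9 lookahead=) remaining=[) + id ) * id + num $]
Step 19: reduce E->T. Stack=[( T * ( E] ptr=9 lookahead=) remaining=[) + id ) * id + num $]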